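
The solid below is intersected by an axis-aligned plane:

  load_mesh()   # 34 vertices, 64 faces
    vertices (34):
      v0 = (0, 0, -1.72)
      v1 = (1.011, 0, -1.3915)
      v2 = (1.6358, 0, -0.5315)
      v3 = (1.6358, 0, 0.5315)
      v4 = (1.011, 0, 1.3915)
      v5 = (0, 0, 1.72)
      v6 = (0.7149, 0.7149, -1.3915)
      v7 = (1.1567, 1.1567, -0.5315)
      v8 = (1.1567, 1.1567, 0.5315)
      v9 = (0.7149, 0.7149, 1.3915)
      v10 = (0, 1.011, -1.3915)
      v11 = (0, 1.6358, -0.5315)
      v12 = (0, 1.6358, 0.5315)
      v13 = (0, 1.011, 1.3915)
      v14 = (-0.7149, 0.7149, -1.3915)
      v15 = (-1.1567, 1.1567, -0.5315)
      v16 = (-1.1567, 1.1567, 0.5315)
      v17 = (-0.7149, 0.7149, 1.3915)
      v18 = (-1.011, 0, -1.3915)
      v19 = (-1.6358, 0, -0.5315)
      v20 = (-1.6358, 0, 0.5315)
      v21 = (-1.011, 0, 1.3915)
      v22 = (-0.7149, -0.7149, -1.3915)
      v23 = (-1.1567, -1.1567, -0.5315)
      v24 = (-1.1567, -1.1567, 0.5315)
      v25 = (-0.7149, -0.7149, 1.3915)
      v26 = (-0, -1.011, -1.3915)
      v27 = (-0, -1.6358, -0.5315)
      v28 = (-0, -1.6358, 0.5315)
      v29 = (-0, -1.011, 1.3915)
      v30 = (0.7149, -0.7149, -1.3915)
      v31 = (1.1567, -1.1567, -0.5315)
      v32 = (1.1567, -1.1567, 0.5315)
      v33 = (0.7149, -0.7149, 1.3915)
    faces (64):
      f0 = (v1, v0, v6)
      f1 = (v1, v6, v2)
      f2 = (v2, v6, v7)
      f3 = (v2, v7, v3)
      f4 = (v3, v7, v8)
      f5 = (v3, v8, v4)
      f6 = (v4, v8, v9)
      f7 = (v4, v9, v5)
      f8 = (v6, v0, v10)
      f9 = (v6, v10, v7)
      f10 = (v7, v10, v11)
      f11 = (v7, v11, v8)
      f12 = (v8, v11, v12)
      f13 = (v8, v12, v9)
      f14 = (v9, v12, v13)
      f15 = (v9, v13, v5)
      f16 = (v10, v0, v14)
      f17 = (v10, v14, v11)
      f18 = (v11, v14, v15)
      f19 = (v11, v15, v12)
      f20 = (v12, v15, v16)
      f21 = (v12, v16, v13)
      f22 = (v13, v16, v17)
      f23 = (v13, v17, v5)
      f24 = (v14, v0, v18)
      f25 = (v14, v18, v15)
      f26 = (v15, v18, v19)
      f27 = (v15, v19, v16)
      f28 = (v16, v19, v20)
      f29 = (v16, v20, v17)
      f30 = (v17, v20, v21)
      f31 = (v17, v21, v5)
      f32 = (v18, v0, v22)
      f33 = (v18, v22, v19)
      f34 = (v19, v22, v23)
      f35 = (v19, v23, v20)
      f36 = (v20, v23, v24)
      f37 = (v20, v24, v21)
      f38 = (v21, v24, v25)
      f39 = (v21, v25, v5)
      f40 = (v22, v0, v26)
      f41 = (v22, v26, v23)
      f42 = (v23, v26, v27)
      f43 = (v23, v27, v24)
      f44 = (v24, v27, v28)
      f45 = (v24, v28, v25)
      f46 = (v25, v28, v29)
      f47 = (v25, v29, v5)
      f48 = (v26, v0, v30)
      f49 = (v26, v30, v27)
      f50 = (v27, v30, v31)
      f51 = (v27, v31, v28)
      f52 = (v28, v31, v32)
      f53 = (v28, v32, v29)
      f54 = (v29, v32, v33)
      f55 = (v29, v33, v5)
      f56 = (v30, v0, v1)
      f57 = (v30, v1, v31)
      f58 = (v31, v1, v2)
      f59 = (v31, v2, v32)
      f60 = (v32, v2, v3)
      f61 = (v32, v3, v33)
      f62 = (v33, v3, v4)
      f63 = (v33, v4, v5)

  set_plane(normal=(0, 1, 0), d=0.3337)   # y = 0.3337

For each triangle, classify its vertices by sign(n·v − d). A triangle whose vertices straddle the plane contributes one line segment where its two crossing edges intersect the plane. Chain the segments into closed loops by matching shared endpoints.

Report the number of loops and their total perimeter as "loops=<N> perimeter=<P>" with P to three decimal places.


Straddling triangles (20 of 64):
  (v1,v0,v6) [--+] → (0.3337, 0.3337, -1.56666)–(0.872787, 0.3337, -1.3915)  len=0.5668
  (v1,v6,v2) [-+-] → (0.872787, 0.3337, -1.3915)–(1.20594, 0.3337, -0.93293)  len=0.5668
  (v2,v6,v7) [-++] → (1.20594, 0.3337, -0.93293)–(1.49758, 0.3337, -0.5315)  len=0.4962
  (v2,v7,v3) [-+-] → (1.49758, 0.3337, -0.5315)–(1.49758, 0.3337, 0.224832)  len=0.7563
  (v3,v7,v8) [-++] → (1.49758, 0.3337, 0.224832)–(1.49758, 0.3337, 0.5315)  len=0.3067
  (v3,v8,v4) [-+-] → (1.49758, 0.3337, 0.5315)–(1.05303, 0.3337, 1.1434)  len=0.7563
  (v4,v8,v9) [-++] → (1.05303, 0.3337, 1.1434)–(0.872787, 0.3337, 1.3915)  len=0.3067
  (v4,v9,v5) [-+-] → (0.872787, 0.3337, 1.3915)–(0.3337, 0.3337, 1.56666)  len=0.5668
  (v6,v0,v10) [+-+] → (0.3337, 0.3337, -1.56666)–(0, 0.3337, -1.61157)  len=0.3367
  (v9,v13,v5) [++-] → (0, 0.3337, 1.61157)–(0.3337, 0.3337, 1.56666)  len=0.3367
  (v10,v0,v14) [+-+] → (0, 0.3337, -1.61157)–(-0.3337, 0.3337, -1.56666)  len=0.3367
  (v13,v17,v5) [++-] → (-0.3337, 0.3337, 1.56666)–(0, 0.3337, 1.61157)  len=0.3367
  (v14,v0,v18) [+--] → (-0.3337, 0.3337, -1.56666)–(-0.872787, 0.3337, -1.3915)  len=0.5668
  (v14,v18,v15) [+-+] → (-0.872787, 0.3337, -1.3915)–(-1.05303, 0.3337, -1.1434)  len=0.3067
  (v15,v18,v19) [+--] → (-1.05303, 0.3337, -1.1434)–(-1.49758, 0.3337, -0.5315)  len=0.7563
  (v15,v19,v16) [+-+] → (-1.49758, 0.3337, -0.5315)–(-1.49758, 0.3337, -0.224832)  len=0.3067
  (v16,v19,v20) [+--] → (-1.49758, 0.3337, -0.224832)–(-1.49758, 0.3337, 0.5315)  len=0.7563
  (v16,v20,v17) [+-+] → (-1.49758, 0.3337, 0.5315)–(-1.20594, 0.3337, 0.93293)  len=0.4962
  (v17,v20,v21) [+--] → (-1.20594, 0.3337, 0.93293)–(-0.872787, 0.3337, 1.3915)  len=0.5668
  (v17,v21,v5) [+--] → (-0.872787, 0.3337, 1.3915)–(-0.3337, 0.3337, 1.56666)  len=0.5668

Chained into 1 loop(s):
  loop 1: 20 segments, perimeter = 9.9922
Total perimeter = 9.992

loops=1 perimeter=9.992


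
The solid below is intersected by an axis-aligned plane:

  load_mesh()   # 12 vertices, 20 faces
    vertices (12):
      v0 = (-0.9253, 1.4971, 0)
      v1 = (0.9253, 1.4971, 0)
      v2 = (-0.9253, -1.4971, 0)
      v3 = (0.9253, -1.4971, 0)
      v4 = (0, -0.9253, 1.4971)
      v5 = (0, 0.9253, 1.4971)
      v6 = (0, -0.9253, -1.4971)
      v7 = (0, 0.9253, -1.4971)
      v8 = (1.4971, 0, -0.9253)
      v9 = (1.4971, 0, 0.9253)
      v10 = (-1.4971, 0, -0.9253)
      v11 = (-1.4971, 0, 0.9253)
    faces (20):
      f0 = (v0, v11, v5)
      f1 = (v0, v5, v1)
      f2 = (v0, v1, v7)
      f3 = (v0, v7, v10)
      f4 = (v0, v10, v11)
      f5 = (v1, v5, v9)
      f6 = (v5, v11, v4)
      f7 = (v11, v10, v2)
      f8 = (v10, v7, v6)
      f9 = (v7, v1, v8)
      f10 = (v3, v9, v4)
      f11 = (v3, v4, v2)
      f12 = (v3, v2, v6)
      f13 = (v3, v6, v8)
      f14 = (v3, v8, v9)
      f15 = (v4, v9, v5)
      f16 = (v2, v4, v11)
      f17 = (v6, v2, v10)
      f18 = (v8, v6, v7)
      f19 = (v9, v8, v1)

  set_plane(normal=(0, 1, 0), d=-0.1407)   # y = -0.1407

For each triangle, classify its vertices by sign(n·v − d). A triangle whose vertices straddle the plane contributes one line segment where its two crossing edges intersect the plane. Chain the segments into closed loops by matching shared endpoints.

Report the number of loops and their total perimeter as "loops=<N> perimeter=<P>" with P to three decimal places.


Straddling triangles (10 of 20):
  (v5,v11,v4) [++-] → (-1.26945, -0.1407, 1.01225)–(0, -0.1407, 1.4971)  len=1.3589
  (v11,v10,v2) [++-] → (-1.44336, -0.1407, -0.838339)–(-1.44336, -0.1407, 0.838339)  len=1.6767
  (v10,v7,v6) [++-] → (0, -0.1407, -1.4971)–(-1.26945, -0.1407, -1.01225)  len=1.3589
  (v3,v9,v4) [-+-] → (1.44336, -0.1407, 0.838339)–(1.26945, -0.1407, 1.01225)  len=0.2459
  (v3,v6,v8) [--+] → (1.26945, -0.1407, -1.01225)–(1.44336, -0.1407, -0.838339)  len=0.2459
  (v3,v8,v9) [-++] → (1.44336, -0.1407, -0.838339)–(1.44336, -0.1407, 0.838339)  len=1.6767
  (v4,v9,v5) [-++] → (1.26945, -0.1407, 1.01225)–(0, -0.1407, 1.4971)  len=1.3589
  (v2,v4,v11) [--+] → (-1.26945, -0.1407, 1.01225)–(-1.44336, -0.1407, 0.838339)  len=0.2459
  (v6,v2,v10) [--+] → (-1.44336, -0.1407, -0.838339)–(-1.26945, -0.1407, -1.01225)  len=0.2459
  (v8,v6,v7) [+-+] → (1.26945, -0.1407, -1.01225)–(0, -0.1407, -1.4971)  len=1.3589

Chained into 1 loop(s):
  loop 1: 10 segments, perimeter = 9.7727
Total perimeter = 9.773

loops=1 perimeter=9.773


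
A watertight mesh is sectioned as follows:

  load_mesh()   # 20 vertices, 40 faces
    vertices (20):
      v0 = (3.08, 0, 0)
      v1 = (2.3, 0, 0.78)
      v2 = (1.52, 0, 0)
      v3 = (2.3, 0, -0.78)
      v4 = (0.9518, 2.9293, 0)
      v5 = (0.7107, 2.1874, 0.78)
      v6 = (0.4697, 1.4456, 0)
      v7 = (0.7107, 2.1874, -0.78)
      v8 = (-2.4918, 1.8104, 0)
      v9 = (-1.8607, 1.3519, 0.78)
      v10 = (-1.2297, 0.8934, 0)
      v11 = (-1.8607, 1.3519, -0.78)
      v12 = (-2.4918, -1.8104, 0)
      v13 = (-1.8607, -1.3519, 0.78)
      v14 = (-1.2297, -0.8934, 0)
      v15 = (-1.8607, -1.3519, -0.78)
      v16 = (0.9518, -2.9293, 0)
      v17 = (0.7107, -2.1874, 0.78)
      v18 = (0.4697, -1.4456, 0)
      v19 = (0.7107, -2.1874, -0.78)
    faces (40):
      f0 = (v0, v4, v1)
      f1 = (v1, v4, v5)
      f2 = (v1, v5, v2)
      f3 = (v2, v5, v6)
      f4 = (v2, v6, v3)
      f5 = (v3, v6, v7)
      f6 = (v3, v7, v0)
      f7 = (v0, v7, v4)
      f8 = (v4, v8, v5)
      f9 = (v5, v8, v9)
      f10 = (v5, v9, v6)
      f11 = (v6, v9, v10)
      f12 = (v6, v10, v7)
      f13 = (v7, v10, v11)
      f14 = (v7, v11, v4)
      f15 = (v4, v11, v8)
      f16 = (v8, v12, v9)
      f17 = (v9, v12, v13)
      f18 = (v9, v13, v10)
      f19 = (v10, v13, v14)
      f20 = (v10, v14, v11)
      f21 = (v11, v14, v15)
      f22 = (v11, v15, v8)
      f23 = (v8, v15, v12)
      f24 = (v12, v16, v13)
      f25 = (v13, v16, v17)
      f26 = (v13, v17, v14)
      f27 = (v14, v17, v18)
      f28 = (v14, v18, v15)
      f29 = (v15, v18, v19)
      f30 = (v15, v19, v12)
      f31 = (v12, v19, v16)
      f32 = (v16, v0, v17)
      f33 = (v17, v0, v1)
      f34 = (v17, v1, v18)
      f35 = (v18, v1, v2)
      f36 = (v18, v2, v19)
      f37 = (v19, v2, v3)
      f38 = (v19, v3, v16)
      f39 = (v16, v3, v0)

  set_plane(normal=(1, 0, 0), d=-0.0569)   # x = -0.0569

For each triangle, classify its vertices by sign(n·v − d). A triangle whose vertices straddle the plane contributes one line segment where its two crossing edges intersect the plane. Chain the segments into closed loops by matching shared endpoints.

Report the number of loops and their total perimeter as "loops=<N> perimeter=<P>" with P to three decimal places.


loops=2 perimeter=8.192

Straddling triangles (16 of 40):
  (v4,v8,v5) [+-+] → (-0.0569, 2.60155, 0)–(-0.0569, 2.09704, 0.593044)  len=0.7786
  (v5,v8,v9) [+--] → (-0.0569, 2.09704, 0.593044)–(-0.0569, 1.93799, 0.78)  len=0.2455
  (v5,v9,v6) [+-+] → (-0.0569, 1.93799, 0.78)–(-0.0569, 1.42443, 0.176256)  len=0.7926
  (v6,v9,v10) [+--] → (-0.0569, 1.42443, 0.176256)–(-0.0569, 1.27449, 0)  len=0.2314
  (v6,v10,v7) [+-+] → (-0.0569, 1.27449, 0)–(-0.0569, 1.67551, -0.471441)  len=0.6189
  (v7,v10,v11) [+--] → (-0.0569, 1.67551, -0.471441)–(-0.0569, 1.93799, -0.78)  len=0.4051
  (v7,v11,v4) [+-+] → (-0.0569, 1.93799, -0.78)–(-0.0569, 2.36357, -0.279746)  len=0.6568
  (v4,v11,v8) [+--] → (-0.0569, 2.36357, -0.279746)–(-0.0569, 2.60155, 0)  len=0.3673
  (v12,v16,v13) [-+-] → (-0.0569, -2.60155, 0)–(-0.0569, -2.36357, 0.279746)  len=0.3673
  (v13,v16,v17) [-++] → (-0.0569, -2.36357, 0.279746)–(-0.0569, -1.93799, 0.78)  len=0.6568
  (v13,v17,v14) [-+-] → (-0.0569, -1.93799, 0.78)–(-0.0569, -1.67551, 0.471441)  len=0.4051
  (v14,v17,v18) [-++] → (-0.0569, -1.67551, 0.471441)–(-0.0569, -1.27449, 0)  len=0.6189
  (v14,v18,v15) [-+-] → (-0.0569, -1.27449, 0)–(-0.0569, -1.42443, -0.176256)  len=0.2314
  (v15,v18,v19) [-++] → (-0.0569, -1.42443, -0.176256)–(-0.0569, -1.93799, -0.78)  len=0.7926
  (v15,v19,v12) [-+-] → (-0.0569, -1.93799, -0.78)–(-0.0569, -2.09704, -0.593044)  len=0.2455
  (v12,v19,v16) [-++] → (-0.0569, -2.09704, -0.593044)–(-0.0569, -2.60155, 0)  len=0.7786

Chained into 2 loop(s):
  loop 1: 8 segments, perimeter = 4.0962
  loop 2: 8 segments, perimeter = 4.0962
Total perimeter = 8.192


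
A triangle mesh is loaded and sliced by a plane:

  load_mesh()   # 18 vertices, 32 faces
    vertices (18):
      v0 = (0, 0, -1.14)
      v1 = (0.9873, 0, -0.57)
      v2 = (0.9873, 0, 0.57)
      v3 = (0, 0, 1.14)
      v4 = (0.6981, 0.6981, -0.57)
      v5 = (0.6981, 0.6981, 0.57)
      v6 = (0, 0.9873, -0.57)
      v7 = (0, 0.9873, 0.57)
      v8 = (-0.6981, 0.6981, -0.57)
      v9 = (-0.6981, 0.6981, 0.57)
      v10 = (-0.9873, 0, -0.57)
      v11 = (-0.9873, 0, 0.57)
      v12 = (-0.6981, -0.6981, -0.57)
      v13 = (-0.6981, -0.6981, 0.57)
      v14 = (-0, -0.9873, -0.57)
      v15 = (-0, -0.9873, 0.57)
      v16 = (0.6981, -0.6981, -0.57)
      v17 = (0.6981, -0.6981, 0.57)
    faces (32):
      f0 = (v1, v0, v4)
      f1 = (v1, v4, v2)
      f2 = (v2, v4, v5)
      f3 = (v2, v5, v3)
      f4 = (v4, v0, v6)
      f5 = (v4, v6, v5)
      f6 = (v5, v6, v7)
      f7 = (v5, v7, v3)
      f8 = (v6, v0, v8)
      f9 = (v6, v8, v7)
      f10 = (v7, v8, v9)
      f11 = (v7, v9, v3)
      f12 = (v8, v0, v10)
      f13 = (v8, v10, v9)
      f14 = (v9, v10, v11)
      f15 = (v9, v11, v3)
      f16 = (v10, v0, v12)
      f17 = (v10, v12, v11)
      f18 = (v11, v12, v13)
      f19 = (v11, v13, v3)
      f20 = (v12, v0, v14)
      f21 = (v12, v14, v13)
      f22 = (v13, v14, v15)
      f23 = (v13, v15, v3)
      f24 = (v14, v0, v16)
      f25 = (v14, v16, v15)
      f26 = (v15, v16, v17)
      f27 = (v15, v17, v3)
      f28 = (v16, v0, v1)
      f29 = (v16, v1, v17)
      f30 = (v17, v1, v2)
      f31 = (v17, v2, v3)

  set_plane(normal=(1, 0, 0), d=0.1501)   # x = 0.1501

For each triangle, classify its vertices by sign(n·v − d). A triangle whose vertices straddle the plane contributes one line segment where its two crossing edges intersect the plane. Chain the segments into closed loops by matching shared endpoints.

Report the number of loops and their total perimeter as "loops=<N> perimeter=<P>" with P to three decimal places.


Straddling triangles (12 of 32):
  (v1,v0,v4) [+-+] → (0.1501, 0, -1.05334)–(0.1501, 0.1501, -1.01744)  len=0.1543
  (v2,v5,v3) [++-] → (0.1501, 0.1501, 1.01744)–(0.1501, 0, 1.05334)  len=0.1543
  (v4,v0,v6) [+--] → (0.1501, 0.1501, -1.01744)–(0.1501, 0.925118, -0.57)  len=0.8949
  (v4,v6,v5) [+-+] → (0.1501, 0.925118, -0.57)–(0.1501, 0.925118, -0.324886)  len=0.2451
  (v5,v6,v7) [+--] → (0.1501, 0.925118, -0.324886)–(0.1501, 0.925118, 0.57)  len=0.8949
  (v5,v7,v3) [+--] → (0.1501, 0.925118, 0.57)–(0.1501, 0.1501, 1.01744)  len=0.8949
  (v14,v0,v16) [--+] → (0.1501, -0.1501, -1.01744)–(0.1501, -0.925118, -0.57)  len=0.8949
  (v14,v16,v15) [-+-] → (0.1501, -0.925118, -0.57)–(0.1501, -0.925118, 0.324886)  len=0.8949
  (v15,v16,v17) [-++] → (0.1501, -0.925118, 0.324886)–(0.1501, -0.925118, 0.57)  len=0.2451
  (v15,v17,v3) [-+-] → (0.1501, -0.925118, 0.57)–(0.1501, -0.1501, 1.01744)  len=0.8949
  (v16,v0,v1) [+-+] → (0.1501, -0.1501, -1.01744)–(0.1501, 0, -1.05334)  len=0.1543
  (v17,v2,v3) [++-] → (0.1501, 0, 1.05334)–(0.1501, -0.1501, 1.01744)  len=0.1543

Chained into 1 loop(s):
  loop 1: 12 segments, perimeter = 6.4770
Total perimeter = 6.477

loops=1 perimeter=6.477


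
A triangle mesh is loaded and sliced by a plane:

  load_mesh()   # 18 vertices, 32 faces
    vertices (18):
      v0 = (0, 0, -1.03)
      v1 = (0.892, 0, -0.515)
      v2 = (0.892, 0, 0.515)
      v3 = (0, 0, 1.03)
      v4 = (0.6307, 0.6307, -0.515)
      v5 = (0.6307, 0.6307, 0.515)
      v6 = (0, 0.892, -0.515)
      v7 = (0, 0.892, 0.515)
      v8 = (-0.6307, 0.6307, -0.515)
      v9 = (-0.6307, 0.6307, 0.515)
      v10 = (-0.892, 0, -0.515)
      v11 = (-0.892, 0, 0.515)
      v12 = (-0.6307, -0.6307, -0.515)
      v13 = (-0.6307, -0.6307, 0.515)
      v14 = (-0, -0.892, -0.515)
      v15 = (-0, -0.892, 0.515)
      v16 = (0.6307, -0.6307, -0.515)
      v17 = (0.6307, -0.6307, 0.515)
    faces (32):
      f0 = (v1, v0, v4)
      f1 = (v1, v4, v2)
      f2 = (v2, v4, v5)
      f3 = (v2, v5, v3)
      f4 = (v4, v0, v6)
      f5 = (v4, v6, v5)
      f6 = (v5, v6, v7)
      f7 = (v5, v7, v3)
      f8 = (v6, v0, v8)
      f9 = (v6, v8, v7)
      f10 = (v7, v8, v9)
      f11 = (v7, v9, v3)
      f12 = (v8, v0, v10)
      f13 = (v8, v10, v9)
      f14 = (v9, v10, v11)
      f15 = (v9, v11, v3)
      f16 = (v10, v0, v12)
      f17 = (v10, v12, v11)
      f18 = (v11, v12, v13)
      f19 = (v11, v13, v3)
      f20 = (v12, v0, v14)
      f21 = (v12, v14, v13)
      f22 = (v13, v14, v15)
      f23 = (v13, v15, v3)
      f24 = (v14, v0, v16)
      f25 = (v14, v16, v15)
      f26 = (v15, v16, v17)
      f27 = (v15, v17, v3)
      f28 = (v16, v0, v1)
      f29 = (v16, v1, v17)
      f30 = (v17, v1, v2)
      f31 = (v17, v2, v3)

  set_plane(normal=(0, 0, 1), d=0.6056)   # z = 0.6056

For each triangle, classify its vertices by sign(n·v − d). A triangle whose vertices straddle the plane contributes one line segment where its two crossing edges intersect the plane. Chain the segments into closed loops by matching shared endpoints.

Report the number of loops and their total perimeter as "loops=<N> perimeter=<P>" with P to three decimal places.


Straddling triangles (8 of 32):
  (v2,v5,v3) [--+] → (0.519746, 0.519746, 0.6056)–(0.735077, 0, 0.6056)  len=0.5626
  (v5,v7,v3) [--+] → (0, 0.735077, 0.6056)–(0.519746, 0.519746, 0.6056)  len=0.5626
  (v7,v9,v3) [--+] → (-0.519746, 0.519746, 0.6056)–(0, 0.735077, 0.6056)  len=0.5626
  (v9,v11,v3) [--+] → (-0.735077, 0, 0.6056)–(-0.519746, 0.519746, 0.6056)  len=0.5626
  (v11,v13,v3) [--+] → (-0.519746, -0.519746, 0.6056)–(-0.735077, 0, 0.6056)  len=0.5626
  (v13,v15,v3) [--+] → (0, -0.735077, 0.6056)–(-0.519746, -0.519746, 0.6056)  len=0.5626
  (v15,v17,v3) [--+] → (0.519746, -0.519746, 0.6056)–(0, -0.735077, 0.6056)  len=0.5626
  (v17,v2,v3) [--+] → (0.735077, 0, 0.6056)–(0.519746, -0.519746, 0.6056)  len=0.5626

Chained into 1 loop(s):
  loop 1: 8 segments, perimeter = 4.5007
Total perimeter = 4.501

loops=1 perimeter=4.501


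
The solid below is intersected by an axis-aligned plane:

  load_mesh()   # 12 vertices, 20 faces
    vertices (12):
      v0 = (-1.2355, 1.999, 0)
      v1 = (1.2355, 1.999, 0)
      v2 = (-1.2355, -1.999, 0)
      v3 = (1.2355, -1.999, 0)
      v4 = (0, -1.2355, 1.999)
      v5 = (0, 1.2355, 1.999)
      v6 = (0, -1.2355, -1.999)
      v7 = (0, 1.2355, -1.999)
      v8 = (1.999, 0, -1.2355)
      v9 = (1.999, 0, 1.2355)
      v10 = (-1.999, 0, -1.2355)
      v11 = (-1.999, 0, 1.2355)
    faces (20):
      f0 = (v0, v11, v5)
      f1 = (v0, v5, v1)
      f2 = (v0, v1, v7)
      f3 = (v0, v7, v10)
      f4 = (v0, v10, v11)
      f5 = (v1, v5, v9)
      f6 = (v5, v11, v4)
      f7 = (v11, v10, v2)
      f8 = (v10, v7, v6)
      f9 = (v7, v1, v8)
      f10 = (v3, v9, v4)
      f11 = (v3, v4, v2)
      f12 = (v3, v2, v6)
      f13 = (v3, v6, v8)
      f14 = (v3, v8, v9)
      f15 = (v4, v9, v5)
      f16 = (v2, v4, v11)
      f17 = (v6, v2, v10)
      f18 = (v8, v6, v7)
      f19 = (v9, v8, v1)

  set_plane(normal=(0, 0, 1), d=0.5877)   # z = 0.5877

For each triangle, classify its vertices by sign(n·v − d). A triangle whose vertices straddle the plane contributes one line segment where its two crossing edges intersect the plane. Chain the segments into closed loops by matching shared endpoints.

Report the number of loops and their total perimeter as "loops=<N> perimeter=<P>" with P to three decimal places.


Straddling triangles (10 of 20):
  (v0,v11,v5) [-++] → (-1.59868, 1.04812, 0.5877)–(-0.872267, 1.77453, 0.5877)  len=1.0273
  (v0,v5,v1) [-+-] → (-0.872267, 1.77453, 0.5877)–(0.872267, 1.77453, 0.5877)  len=1.7445
  (v0,v10,v11) [--+] → (-1.999, 0, 0.5877)–(-1.59868, 1.04812, 0.5877)  len=1.1220
  (v1,v5,v9) [-++] → (0.872267, 1.77453, 0.5877)–(1.59868, 1.04812, 0.5877)  len=1.0273
  (v11,v10,v2) [+--] → (-1.999, 0, 0.5877)–(-1.59868, -1.04812, 0.5877)  len=1.1220
  (v3,v9,v4) [-++] → (1.59868, -1.04812, 0.5877)–(0.872267, -1.77453, 0.5877)  len=1.0273
  (v3,v4,v2) [-+-] → (0.872267, -1.77453, 0.5877)–(-0.872267, -1.77453, 0.5877)  len=1.7445
  (v3,v8,v9) [--+] → (1.999, 0, 0.5877)–(1.59868, -1.04812, 0.5877)  len=1.1220
  (v2,v4,v11) [-++] → (-0.872267, -1.77453, 0.5877)–(-1.59868, -1.04812, 0.5877)  len=1.0273
  (v9,v8,v1) [+--] → (1.999, 0, 0.5877)–(1.59868, 1.04812, 0.5877)  len=1.1220

Chained into 1 loop(s):
  loop 1: 10 segments, perimeter = 12.0862
Total perimeter = 12.086

loops=1 perimeter=12.086


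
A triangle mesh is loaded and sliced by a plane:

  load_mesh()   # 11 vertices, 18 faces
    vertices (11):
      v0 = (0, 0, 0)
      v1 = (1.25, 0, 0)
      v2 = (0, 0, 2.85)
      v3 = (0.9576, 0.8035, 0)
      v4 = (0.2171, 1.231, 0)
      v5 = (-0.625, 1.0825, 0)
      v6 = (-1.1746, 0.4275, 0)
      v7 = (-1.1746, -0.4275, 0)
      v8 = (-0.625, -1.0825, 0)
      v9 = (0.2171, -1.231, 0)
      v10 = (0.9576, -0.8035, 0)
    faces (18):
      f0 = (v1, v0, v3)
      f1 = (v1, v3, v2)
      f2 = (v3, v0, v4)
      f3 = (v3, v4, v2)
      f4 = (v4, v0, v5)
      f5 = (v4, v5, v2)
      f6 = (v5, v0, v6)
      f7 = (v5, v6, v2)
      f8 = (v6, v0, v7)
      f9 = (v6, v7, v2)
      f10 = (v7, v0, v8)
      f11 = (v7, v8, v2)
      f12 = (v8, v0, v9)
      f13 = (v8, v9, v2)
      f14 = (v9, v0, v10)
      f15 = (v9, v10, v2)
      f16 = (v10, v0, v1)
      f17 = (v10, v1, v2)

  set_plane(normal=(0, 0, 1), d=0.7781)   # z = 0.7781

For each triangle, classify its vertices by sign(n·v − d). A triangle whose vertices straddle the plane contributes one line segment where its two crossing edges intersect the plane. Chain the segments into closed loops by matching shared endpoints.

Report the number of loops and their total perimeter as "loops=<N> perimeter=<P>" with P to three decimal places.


Straddling triangles (9 of 18):
  (v1,v3,v2) [--+] → (0.696158, 0.58413, 0.7781)–(0.908728, 0, 0.7781)  len=0.6216
  (v3,v4,v2) [--+] → (0.157828, 0.894915, 0.7781)–(0.696158, 0.58413, 0.7781)  len=0.6216
  (v4,v5,v2) [--+] → (-0.454364, 0.786959, 0.7781)–(0.157828, 0.894915, 0.7781)  len=0.6216
  (v5,v6,v2) [--+] → (-0.853914, 0.310785, 0.7781)–(-0.454364, 0.786959, 0.7781)  len=0.6216
  (v6,v7,v2) [--+] → (-0.853914, -0.310785, 0.7781)–(-0.853914, 0.310785, 0.7781)  len=0.6216
  (v7,v8,v2) [--+] → (-0.454364, -0.786959, 0.7781)–(-0.853914, -0.310785, 0.7781)  len=0.6216
  (v8,v9,v2) [--+] → (0.157828, -0.894915, 0.7781)–(-0.454364, -0.786959, 0.7781)  len=0.6216
  (v9,v10,v2) [--+] → (0.696158, -0.58413, 0.7781)–(0.157828, -0.894915, 0.7781)  len=0.6216
  (v10,v1,v2) [--+] → (0.908728, 0, 0.7781)–(0.696158, -0.58413, 0.7781)  len=0.6216

Chained into 1 loop(s):
  loop 1: 9 segments, perimeter = 5.5944
Total perimeter = 5.594

loops=1 perimeter=5.594


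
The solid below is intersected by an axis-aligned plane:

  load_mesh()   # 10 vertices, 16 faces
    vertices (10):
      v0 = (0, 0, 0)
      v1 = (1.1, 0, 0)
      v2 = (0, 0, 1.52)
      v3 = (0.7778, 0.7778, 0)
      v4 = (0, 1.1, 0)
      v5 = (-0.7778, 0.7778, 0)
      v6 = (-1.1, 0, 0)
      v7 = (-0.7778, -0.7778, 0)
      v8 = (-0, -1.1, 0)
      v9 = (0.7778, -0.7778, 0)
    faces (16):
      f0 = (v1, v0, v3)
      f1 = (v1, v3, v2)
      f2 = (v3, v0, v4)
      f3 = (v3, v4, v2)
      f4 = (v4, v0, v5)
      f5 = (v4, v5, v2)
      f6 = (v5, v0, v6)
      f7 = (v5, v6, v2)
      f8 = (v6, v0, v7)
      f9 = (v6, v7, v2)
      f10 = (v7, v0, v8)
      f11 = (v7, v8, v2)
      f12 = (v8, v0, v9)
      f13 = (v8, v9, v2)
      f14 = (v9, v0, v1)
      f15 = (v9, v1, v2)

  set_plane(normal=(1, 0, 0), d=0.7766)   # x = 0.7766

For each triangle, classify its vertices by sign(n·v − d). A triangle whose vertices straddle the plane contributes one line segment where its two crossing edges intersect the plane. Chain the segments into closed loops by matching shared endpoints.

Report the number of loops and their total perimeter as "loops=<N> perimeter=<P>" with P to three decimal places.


Straddling triangles (8 of 16):
  (v1,v0,v3) [+-+] → (0.7766, 0, 0)–(0.7766, 0.7766, 0)  len=0.7766
  (v1,v3,v2) [++-] → (0.7766, 0.7766, 0.00234508)–(0.7766, 0, 0.44688)  len=0.8948
  (v3,v0,v4) [+--] → (0.7766, 0.7766, 0)–(0.7766, 0.778297, 0)  len=0.0017
  (v3,v4,v2) [+--] → (0.7766, 0.778297, 0)–(0.7766, 0.7766, 0.00234508)  len=0.0029
  (v8,v0,v9) [--+] → (0.7766, -0.7766, 0)–(0.7766, -0.778297, 0)  len=0.0017
  (v8,v9,v2) [-+-] → (0.7766, -0.778297, 0)–(0.7766, -0.7766, 0.00234508)  len=0.0029
  (v9,v0,v1) [+-+] → (0.7766, -0.7766, 0)–(0.7766, 0, 0)  len=0.7766
  (v9,v1,v2) [++-] → (0.7766, 0, 0.44688)–(0.7766, -0.7766, 0.00234508)  len=0.8948

Chained into 1 loop(s):
  loop 1: 8 segments, perimeter = 3.3520
Total perimeter = 3.352

loops=1 perimeter=3.352


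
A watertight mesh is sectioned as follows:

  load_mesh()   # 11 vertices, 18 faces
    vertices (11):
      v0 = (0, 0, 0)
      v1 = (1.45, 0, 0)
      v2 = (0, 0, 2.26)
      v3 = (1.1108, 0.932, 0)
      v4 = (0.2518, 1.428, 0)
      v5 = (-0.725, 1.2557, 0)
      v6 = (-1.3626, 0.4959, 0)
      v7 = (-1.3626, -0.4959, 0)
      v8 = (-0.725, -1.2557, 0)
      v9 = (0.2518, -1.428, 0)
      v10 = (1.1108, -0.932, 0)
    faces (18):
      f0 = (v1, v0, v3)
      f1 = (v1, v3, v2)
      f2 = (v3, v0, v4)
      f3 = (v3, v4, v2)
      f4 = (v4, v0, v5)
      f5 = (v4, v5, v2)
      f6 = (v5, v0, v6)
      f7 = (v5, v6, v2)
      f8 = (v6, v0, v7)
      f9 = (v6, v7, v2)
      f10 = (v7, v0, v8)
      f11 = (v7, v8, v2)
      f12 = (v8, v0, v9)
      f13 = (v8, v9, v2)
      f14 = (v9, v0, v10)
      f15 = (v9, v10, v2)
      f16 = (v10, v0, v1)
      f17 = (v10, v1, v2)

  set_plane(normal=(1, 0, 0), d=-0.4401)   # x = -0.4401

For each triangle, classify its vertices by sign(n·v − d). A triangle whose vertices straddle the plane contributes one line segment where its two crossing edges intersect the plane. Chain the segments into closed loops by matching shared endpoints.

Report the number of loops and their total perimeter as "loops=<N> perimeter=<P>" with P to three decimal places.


Straddling triangles (10 of 18):
  (v4,v0,v5) [++-] → (-0.4401, 0.762253, 0)–(-0.4401, 1.30595, 0)  len=0.5437
  (v4,v5,v2) [+-+] → (-0.4401, 1.30595, 0)–(-0.4401, 0.762253, 0.888102)  len=1.0413
  (v5,v0,v6) [-+-] → (-0.4401, 0.762253, 0)–(-0.4401, 0.160168, 0)  len=0.6021
  (v5,v6,v2) [--+] → (-0.4401, 0.160168, 1.53005)–(-0.4401, 0.762253, 0.888102)  len=0.8801
  (v6,v0,v7) [-+-] → (-0.4401, 0.160168, 0)–(-0.4401, -0.160168, 0)  len=0.3203
  (v6,v7,v2) [--+] → (-0.4401, -0.160168, 1.53005)–(-0.4401, 0.160168, 1.53005)  len=0.3203
  (v7,v0,v8) [-+-] → (-0.4401, -0.160168, 0)–(-0.4401, -0.762253, 0)  len=0.6021
  (v7,v8,v2) [--+] → (-0.4401, -0.762253, 0.888102)–(-0.4401, -0.160168, 1.53005)  len=0.8801
  (v8,v0,v9) [-++] → (-0.4401, -0.762253, 0)–(-0.4401, -1.30595, 0)  len=0.5437
  (v8,v9,v2) [-++] → (-0.4401, -1.30595, 0)–(-0.4401, -0.762253, 0.888102)  len=1.0413

Chained into 1 loop(s):
  loop 1: 10 segments, perimeter = 6.7751
Total perimeter = 6.775

loops=1 perimeter=6.775


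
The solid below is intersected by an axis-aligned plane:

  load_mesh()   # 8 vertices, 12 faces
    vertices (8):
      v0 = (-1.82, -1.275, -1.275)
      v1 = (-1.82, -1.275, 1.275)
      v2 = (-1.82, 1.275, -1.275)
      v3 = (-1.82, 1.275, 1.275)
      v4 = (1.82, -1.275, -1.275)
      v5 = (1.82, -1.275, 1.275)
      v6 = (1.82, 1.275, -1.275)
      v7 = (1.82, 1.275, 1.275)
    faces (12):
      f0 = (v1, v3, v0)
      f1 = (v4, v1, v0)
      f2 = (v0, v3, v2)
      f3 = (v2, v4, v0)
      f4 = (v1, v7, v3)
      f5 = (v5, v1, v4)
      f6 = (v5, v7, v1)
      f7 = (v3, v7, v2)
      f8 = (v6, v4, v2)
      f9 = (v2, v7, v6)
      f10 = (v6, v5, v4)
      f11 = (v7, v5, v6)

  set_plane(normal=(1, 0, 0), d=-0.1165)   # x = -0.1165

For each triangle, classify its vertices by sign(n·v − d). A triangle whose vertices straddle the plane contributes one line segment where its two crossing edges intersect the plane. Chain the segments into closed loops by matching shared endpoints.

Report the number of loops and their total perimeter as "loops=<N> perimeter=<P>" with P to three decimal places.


loops=1 perimeter=10.200

Straddling triangles (8 of 12):
  (v4,v1,v0) [+--] → (-0.1165, -1.275, 0.081614)–(-0.1165, -1.275, -1.275)  len=1.3566
  (v2,v4,v0) [-+-] → (-0.1165, 0.081614, -1.275)–(-0.1165, -1.275, -1.275)  len=1.3566
  (v1,v7,v3) [-+-] → (-0.1165, -0.081614, 1.275)–(-0.1165, 1.275, 1.275)  len=1.3566
  (v5,v1,v4) [+-+] → (-0.1165, -1.275, 1.275)–(-0.1165, -1.275, 0.081614)  len=1.1934
  (v5,v7,v1) [++-] → (-0.1165, -0.081614, 1.275)–(-0.1165, -1.275, 1.275)  len=1.1934
  (v3,v7,v2) [-+-] → (-0.1165, 1.275, 1.275)–(-0.1165, 1.275, -0.081614)  len=1.3566
  (v6,v4,v2) [++-] → (-0.1165, 0.081614, -1.275)–(-0.1165, 1.275, -1.275)  len=1.1934
  (v2,v7,v6) [-++] → (-0.1165, 1.275, -0.081614)–(-0.1165, 1.275, -1.275)  len=1.1934

Chained into 1 loop(s):
  loop 1: 8 segments, perimeter = 10.2000
Total perimeter = 10.200


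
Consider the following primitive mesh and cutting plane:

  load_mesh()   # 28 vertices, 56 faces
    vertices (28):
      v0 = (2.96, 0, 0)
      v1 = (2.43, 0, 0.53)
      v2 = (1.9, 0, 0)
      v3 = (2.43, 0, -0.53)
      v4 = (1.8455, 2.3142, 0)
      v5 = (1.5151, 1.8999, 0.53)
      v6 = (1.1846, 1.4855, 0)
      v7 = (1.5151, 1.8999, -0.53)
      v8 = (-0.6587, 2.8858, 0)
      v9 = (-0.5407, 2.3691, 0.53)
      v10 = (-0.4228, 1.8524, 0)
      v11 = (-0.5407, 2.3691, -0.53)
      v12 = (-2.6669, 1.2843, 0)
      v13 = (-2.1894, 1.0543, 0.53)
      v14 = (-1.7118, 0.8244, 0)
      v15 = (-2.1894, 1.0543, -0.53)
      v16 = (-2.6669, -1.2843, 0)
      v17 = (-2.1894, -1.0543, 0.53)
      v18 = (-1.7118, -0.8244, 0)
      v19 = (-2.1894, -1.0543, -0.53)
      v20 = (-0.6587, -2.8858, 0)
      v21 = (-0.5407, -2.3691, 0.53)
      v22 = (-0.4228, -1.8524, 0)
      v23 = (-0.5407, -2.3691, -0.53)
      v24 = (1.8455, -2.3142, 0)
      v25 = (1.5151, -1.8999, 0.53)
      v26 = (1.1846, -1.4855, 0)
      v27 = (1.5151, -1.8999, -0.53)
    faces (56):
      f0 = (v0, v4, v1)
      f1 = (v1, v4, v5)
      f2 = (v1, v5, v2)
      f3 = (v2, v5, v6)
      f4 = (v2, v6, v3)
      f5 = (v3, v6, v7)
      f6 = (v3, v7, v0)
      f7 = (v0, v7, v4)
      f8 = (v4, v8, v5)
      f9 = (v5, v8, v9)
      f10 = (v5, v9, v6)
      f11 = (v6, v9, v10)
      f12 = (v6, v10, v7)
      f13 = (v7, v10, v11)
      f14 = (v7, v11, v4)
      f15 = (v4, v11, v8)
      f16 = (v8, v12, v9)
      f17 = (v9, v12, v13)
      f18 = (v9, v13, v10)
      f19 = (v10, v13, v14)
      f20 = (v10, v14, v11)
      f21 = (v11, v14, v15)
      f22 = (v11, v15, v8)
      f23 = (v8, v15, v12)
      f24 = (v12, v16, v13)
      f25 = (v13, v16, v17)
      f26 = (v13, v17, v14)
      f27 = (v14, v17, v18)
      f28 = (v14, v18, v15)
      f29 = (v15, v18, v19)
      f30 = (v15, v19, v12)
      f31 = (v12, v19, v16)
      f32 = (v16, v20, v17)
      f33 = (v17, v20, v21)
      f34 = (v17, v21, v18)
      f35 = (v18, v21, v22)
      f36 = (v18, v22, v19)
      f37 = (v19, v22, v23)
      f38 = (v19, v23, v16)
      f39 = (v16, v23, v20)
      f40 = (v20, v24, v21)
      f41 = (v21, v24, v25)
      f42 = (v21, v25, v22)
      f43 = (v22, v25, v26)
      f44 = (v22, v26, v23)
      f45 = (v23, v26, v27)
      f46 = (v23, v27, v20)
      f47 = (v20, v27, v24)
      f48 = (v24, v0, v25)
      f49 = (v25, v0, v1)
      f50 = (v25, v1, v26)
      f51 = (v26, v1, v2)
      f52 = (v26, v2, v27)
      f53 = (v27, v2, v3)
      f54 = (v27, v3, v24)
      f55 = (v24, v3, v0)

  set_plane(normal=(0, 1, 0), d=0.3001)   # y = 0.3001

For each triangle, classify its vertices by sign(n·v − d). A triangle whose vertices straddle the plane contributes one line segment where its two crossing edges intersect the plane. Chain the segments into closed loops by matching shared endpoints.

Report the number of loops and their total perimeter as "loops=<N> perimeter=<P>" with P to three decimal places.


Straddling triangles (16 of 56):
  (v0,v4,v1) [-+-] → (2.81547, 0.3001, 0)–(2.3542, 0.3001, 0.461271)  len=0.6523
  (v1,v4,v5) [-++] → (2.3542, 0.3001, 0.461271)–(2.28549, 0.3001, 0.53)  len=0.0972
  (v1,v5,v2) [-+-] → (2.28549, 0.3001, 0.53)–(1.8392, 0.3001, 0.0837165)  len=0.6311
  (v2,v5,v6) [-++] → (1.8392, 0.3001, 0.0837165)–(1.75548, 0.3001, 0)  len=0.1184
  (v2,v6,v3) [-+-] → (1.75548, 0.3001, 0)–(2.1784, 0.3001, -0.42293)  len=0.5981
  (v3,v6,v7) [-++] → (2.1784, 0.3001, -0.42293)–(2.28549, 0.3001, -0.53)  len=0.1514
  (v3,v7,v0) [-+-] → (2.28549, 0.3001, -0.53)–(2.73177, 0.3001, -0.0837165)  len=0.6311
  (v0,v7,v4) [-++] → (2.73177, 0.3001, -0.0837165)–(2.81547, 0.3001, 0)  len=0.1184
  (v12,v16,v13) [+-+] → (-2.6669, 0.3001, 0)–(-2.34339, 0.3001, 0.359075)  len=0.4833
  (v13,v16,v17) [+--] → (-2.34339, 0.3001, 0.359075)–(-2.1894, 0.3001, 0.53)  len=0.2301
  (v13,v17,v14) [+-+] → (-2.1894, 0.3001, 0.53)–(-1.84509, 0.3001, 0.14791)  len=0.5143
  (v14,v17,v18) [+--] → (-1.84509, 0.3001, 0.14791)–(-1.7118, 0.3001, 0)  len=0.1991
  (v14,v18,v15) [+-+] → (-1.7118, 0.3001, 0)–(-1.99767, 0.3001, -0.317233)  len=0.4270
  (v15,v18,v19) [+--] → (-1.99767, 0.3001, -0.317233)–(-2.1894, 0.3001, -0.53)  len=0.2864
  (v15,v19,v12) [+-+] → (-2.1894, 0.3001, -0.53)–(-2.46594, 0.3001, -0.223051)  len=0.4132
  (v12,v19,v16) [+--] → (-2.46594, 0.3001, -0.223051)–(-2.6669, 0.3001, 0)  len=0.3002

Chained into 2 loop(s):
  loop 1: 8 segments, perimeter = 2.9981
  loop 2: 8 segments, perimeter = 2.8536
Total perimeter = 5.852

loops=2 perimeter=5.852


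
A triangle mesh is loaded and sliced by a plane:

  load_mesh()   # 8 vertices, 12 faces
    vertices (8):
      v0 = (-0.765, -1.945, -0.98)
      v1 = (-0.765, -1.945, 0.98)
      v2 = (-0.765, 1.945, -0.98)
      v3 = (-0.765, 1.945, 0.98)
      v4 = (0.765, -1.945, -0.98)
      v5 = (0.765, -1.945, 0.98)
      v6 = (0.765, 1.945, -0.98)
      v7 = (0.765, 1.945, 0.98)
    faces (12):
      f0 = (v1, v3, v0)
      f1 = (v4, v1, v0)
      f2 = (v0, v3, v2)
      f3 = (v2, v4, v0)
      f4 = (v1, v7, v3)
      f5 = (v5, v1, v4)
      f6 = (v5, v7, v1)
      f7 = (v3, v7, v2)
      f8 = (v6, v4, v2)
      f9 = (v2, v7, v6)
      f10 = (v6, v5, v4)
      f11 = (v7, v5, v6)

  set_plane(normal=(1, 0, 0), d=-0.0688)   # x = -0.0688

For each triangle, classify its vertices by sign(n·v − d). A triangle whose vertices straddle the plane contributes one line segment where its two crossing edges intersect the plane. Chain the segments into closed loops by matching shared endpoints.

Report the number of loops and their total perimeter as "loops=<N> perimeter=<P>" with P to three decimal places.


Straddling triangles (8 of 12):
  (v4,v1,v0) [+--] → (-0.0688, -1.945, 0.0881359)–(-0.0688, -1.945, -0.98)  len=1.0681
  (v2,v4,v0) [-+-] → (-0.0688, 0.174923, -0.98)–(-0.0688, -1.945, -0.98)  len=2.1199
  (v1,v7,v3) [-+-] → (-0.0688, -0.174923, 0.98)–(-0.0688, 1.945, 0.98)  len=2.1199
  (v5,v1,v4) [+-+] → (-0.0688, -1.945, 0.98)–(-0.0688, -1.945, 0.0881359)  len=0.8919
  (v5,v7,v1) [++-] → (-0.0688, -0.174923, 0.98)–(-0.0688, -1.945, 0.98)  len=1.7701
  (v3,v7,v2) [-+-] → (-0.0688, 1.945, 0.98)–(-0.0688, 1.945, -0.0881359)  len=1.0681
  (v6,v4,v2) [++-] → (-0.0688, 0.174923, -0.98)–(-0.0688, 1.945, -0.98)  len=1.7701
  (v2,v7,v6) [-++] → (-0.0688, 1.945, -0.0881359)–(-0.0688, 1.945, -0.98)  len=0.8919

Chained into 1 loop(s):
  loop 1: 8 segments, perimeter = 11.7000
Total perimeter = 11.700

loops=1 perimeter=11.700


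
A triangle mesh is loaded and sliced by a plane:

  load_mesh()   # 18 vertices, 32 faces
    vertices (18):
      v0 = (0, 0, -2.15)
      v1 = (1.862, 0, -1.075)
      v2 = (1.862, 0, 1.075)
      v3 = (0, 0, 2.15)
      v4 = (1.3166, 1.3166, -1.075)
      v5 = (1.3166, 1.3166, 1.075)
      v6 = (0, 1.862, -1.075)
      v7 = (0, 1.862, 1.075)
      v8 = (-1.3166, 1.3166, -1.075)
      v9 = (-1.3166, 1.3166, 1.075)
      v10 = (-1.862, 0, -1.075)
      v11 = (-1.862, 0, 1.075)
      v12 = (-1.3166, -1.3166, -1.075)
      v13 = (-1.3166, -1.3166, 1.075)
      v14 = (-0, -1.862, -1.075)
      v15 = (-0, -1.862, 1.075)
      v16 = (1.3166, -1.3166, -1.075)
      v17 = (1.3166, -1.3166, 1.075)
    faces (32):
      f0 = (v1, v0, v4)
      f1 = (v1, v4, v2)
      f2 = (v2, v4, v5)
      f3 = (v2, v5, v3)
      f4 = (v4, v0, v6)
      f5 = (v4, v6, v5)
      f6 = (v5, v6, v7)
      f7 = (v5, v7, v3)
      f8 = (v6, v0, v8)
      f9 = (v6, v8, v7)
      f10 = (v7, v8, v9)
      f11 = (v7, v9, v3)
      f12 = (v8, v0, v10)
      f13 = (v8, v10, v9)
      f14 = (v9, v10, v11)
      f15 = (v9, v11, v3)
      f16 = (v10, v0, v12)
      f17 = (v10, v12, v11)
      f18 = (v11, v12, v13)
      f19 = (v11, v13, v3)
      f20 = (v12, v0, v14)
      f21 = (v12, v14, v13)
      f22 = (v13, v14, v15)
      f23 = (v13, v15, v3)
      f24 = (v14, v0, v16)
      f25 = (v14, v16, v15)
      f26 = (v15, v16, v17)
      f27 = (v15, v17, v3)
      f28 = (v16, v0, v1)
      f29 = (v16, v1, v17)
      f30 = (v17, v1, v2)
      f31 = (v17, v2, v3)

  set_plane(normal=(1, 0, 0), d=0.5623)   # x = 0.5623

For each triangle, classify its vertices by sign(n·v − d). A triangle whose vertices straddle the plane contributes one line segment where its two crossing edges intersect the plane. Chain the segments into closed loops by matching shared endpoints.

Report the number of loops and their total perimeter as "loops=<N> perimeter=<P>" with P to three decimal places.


Straddling triangles (12 of 32):
  (v1,v0,v4) [+-+] → (0.5623, 0, -1.82536)–(0.5623, 0.5623, -1.69088)  len=0.5782
  (v2,v5,v3) [++-] → (0.5623, 0.5623, 1.69088)–(0.5623, 0, 1.82536)  len=0.5782
  (v4,v0,v6) [+--] → (0.5623, 0.5623, -1.69088)–(0.5623, 1.62907, -1.075)  len=1.2318
  (v4,v6,v5) [+-+] → (0.5623, 1.62907, -1.075)–(0.5623, 1.62907, -0.156767)  len=0.9182
  (v5,v6,v7) [+--] → (0.5623, 1.62907, -0.156767)–(0.5623, 1.62907, 1.075)  len=1.2318
  (v5,v7,v3) [+--] → (0.5623, 1.62907, 1.075)–(0.5623, 0.5623, 1.69088)  len=1.2318
  (v14,v0,v16) [--+] → (0.5623, -0.5623, -1.69088)–(0.5623, -1.62907, -1.075)  len=1.2318
  (v14,v16,v15) [-+-] → (0.5623, -1.62907, -1.075)–(0.5623, -1.62907, 0.156767)  len=1.2318
  (v15,v16,v17) [-++] → (0.5623, -1.62907, 0.156767)–(0.5623, -1.62907, 1.075)  len=0.9182
  (v15,v17,v3) [-+-] → (0.5623, -1.62907, 1.075)–(0.5623, -0.5623, 1.69088)  len=1.2318
  (v16,v0,v1) [+-+] → (0.5623, -0.5623, -1.69088)–(0.5623, 0, -1.82536)  len=0.5782
  (v17,v2,v3) [++-] → (0.5623, 0, 1.82536)–(0.5623, -0.5623, 1.69088)  len=0.5782

Chained into 1 loop(s):
  loop 1: 12 segments, perimeter = 11.5398
Total perimeter = 11.540

loops=1 perimeter=11.540


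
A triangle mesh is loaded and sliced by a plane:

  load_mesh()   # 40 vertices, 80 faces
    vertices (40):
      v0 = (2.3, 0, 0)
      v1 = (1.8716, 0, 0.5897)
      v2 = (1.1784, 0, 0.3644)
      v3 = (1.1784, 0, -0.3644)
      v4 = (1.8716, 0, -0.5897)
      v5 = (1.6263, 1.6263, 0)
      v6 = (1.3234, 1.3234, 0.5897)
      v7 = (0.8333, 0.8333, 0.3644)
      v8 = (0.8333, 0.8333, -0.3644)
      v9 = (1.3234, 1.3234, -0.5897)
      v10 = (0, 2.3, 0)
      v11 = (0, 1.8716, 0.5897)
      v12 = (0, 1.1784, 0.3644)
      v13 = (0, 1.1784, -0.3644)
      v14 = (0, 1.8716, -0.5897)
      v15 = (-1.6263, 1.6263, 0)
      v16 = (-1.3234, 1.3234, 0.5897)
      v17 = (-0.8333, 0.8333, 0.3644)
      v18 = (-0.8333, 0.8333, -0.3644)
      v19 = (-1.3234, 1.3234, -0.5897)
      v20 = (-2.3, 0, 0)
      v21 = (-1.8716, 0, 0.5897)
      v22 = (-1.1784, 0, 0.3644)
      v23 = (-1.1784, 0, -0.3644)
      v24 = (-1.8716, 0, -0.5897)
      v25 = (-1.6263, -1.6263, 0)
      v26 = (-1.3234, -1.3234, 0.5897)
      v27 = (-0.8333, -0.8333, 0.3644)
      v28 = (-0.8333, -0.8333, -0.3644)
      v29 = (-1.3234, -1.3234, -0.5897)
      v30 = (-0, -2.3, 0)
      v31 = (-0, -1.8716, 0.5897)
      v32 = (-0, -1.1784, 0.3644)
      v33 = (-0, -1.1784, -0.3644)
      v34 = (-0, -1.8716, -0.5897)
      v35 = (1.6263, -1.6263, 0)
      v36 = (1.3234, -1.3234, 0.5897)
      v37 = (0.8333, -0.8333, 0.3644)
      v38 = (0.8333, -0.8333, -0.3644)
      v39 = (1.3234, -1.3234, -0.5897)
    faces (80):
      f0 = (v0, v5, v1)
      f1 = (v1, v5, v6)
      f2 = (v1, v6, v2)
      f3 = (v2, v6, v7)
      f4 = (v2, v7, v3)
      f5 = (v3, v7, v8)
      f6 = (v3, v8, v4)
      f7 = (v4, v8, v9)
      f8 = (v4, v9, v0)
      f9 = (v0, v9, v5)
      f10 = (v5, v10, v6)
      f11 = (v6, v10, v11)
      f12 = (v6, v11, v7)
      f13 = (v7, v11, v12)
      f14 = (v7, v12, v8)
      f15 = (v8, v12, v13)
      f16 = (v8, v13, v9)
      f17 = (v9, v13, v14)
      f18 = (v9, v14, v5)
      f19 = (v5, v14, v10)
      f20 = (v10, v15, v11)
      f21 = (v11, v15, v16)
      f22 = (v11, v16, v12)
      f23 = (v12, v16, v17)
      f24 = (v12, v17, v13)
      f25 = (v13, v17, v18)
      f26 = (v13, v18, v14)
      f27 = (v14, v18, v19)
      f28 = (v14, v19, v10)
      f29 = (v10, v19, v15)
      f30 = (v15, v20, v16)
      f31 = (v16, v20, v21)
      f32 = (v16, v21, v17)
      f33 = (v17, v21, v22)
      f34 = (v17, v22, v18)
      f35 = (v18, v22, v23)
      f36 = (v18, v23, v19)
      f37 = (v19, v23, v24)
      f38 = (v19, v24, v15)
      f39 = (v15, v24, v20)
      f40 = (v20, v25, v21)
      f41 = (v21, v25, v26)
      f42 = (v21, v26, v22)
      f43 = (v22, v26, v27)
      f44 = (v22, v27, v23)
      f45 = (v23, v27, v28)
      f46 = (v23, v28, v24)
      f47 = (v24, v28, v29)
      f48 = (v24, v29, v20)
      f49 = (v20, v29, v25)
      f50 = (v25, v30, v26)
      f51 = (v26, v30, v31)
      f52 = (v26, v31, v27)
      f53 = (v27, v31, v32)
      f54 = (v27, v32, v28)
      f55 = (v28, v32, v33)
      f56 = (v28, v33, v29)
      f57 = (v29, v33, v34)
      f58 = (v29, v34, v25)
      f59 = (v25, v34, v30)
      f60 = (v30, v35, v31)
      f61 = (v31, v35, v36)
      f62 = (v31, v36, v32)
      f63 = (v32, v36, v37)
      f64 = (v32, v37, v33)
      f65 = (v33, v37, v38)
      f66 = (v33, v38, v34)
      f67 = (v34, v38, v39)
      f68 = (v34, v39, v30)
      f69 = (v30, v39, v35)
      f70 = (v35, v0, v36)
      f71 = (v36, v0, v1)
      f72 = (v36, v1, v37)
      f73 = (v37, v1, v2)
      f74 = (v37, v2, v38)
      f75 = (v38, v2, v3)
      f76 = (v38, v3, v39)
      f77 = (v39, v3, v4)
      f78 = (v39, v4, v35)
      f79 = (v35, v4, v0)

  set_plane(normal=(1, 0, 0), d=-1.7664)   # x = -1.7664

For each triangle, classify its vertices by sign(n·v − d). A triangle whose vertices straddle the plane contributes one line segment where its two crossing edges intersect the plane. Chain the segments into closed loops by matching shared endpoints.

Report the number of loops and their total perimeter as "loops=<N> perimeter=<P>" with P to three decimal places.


loops=1 perimeter=5.787

Straddling triangles (14 of 80):
  (v15,v20,v16) [+-+] → (-1.7664, 1.2881, 0)–(-1.7664, 0.723086, 0.322203)  len=0.6504
  (v16,v20,v21) [+--] → (-1.7664, 0.723086, 0.322203)–(-1.7664, 0.253961, 0.5897)  len=0.5400
  (v16,v21,v17) [+-+] → (-1.7664, 0.253961, 0.5897)–(-1.7664, 0.0844295, 0.566873)  len=0.1711
  (v17,v21,v22) [+-+] → (-1.7664, 0.0844295, 0.566873)–(-1.7664, 0, 0.555508)  len=0.0852
  (v19,v23,v24) [++-] → (-1.7664, 0, -0.555508)–(-1.7664, 0.253961, -0.5897)  len=0.2563
  (v19,v24,v15) [+-+] → (-1.7664, 0.253961, -0.5897)–(-1.7664, 0.697459, -0.3368)  len=0.5105
  (v15,v24,v20) [+--] → (-1.7664, 0.697459, -0.3368)–(-1.7664, 1.2881, 0)  len=0.6799
  (v20,v25,v21) [-+-] → (-1.7664, -1.2881, 0)–(-1.7664, -0.697459, 0.3368)  len=0.6799
  (v21,v25,v26) [-++] → (-1.7664, -0.697459, 0.3368)–(-1.7664, -0.253961, 0.5897)  len=0.5105
  (v21,v26,v22) [-++] → (-1.7664, -0.253961, 0.5897)–(-1.7664, 0, 0.555508)  len=0.2563
  (v23,v28,v24) [++-] → (-1.7664, -0.0844295, -0.566873)–(-1.7664, 0, -0.555508)  len=0.0852
  (v24,v28,v29) [-++] → (-1.7664, -0.0844295, -0.566873)–(-1.7664, -0.253961, -0.5897)  len=0.1711
  (v24,v29,v20) [-+-] → (-1.7664, -0.253961, -0.5897)–(-1.7664, -0.723086, -0.322203)  len=0.5400
  (v20,v29,v25) [-++] → (-1.7664, -0.723086, -0.322203)–(-1.7664, -1.2881, 0)  len=0.6504

Chained into 1 loop(s):
  loop 1: 14 segments, perimeter = 5.7868
Total perimeter = 5.787
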